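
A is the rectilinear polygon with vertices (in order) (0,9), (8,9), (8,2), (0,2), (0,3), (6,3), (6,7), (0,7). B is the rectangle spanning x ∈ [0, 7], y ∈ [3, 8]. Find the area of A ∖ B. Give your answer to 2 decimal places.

21.00

|A| = 32, |A∩B| = 11.
|A ∖ B| = |A| − |A∩B| = 32 − 11 = 21.00.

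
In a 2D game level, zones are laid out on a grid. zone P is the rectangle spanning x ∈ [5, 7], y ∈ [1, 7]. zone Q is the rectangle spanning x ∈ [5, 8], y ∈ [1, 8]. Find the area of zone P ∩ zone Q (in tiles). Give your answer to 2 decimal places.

|zone P∩zone Q|: x∈[5,7], y∈[1,7] → 2·6 = 12.

12.00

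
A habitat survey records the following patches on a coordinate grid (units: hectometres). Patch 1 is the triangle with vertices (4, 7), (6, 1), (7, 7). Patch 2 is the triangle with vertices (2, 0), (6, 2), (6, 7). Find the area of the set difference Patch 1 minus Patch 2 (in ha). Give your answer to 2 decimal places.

|Patch 1| = 9, |Patch 1∩Patch 2| = 3.6466.
|Patch 1 ∖ Patch 2| = |Patch 1| − |Patch 1∩Patch 2| = 9 − 3.6466 = 5.35.

5.35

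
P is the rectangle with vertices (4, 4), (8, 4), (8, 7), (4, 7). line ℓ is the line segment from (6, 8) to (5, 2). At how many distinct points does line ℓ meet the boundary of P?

2

The segment meets the boundary at (5.333,4), (5.833,7).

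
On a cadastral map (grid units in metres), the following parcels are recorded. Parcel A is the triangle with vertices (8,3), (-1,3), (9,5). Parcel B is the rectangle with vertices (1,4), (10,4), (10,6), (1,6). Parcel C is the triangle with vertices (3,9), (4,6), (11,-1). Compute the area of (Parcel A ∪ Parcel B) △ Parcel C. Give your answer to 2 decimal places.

25.15

|Parcel A ∪ Parcel B| = 24.75.
|(Parcel A ∪ Parcel B) ∩ Parcel C| = 3.3.
|(Parcel A ∪ Parcel B) △ Parcel C| = 24.75 + 7 − 6.6 = 25.15.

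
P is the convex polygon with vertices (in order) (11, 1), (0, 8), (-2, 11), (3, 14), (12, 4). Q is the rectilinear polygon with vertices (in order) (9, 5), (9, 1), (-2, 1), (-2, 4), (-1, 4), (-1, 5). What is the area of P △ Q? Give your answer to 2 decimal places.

103.81

|P| = 72.5, |Q| = 43, |P∩Q| = 5.8442.
|P △ Q| = |P| + |Q| − 2·|P∩Q| = 72.5 + 43 − 11.6883 = 103.81.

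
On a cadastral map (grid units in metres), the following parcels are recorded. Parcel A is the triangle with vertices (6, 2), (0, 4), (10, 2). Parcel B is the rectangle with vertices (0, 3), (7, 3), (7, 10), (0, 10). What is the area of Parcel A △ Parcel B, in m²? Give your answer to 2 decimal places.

|Parcel A| = 4, |Parcel B| = 49, |Parcel A∩Parcel B| = 1.
|Parcel A △ Parcel B| = |Parcel A| + |Parcel B| − 2·|Parcel A∩Parcel B| = 4 + 49 − 2 = 51.00.

51.00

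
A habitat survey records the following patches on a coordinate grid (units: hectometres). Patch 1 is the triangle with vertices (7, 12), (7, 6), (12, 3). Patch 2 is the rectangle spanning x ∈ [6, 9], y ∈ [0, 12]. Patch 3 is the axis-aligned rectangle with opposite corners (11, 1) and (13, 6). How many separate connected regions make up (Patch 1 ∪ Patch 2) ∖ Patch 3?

(Patch 1 ∪ Patch 2) ∖ Patch 3 is a single connected region.

1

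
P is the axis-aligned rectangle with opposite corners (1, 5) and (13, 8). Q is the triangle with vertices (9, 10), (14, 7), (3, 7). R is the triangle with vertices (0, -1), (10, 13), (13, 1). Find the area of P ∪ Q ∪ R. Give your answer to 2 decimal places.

By inclusion–exclusion:
Individual areas: |P| = 36, |Q| = 16.5, |R| = 81.
|P∩Q| = 8.8667.
|P∩R| = 18.8036.
|Q∩R| = 11.429.
|P∩Q∩R| = 5.3036.
|P ∪ Q ∪ R| = 133.5 − 39.0993 + 5.3036 = 99.70.

99.70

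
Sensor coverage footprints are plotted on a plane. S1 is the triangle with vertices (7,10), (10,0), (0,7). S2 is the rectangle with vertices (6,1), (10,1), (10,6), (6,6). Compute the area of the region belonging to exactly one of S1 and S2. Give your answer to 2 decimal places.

34.63

|S1| = 39.5, |S2| = 20, |S1∩S2| = 12.4357.
|S1 △ S2| = |S1| + |S2| − 2·|S1∩S2| = 39.5 + 20 − 24.8714 = 34.63.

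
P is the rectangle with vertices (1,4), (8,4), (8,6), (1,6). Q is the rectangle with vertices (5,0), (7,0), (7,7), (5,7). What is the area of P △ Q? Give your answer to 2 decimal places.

|P∩Q|: x∈[5,7], y∈[4,6] → 2·2 = 4.
|P △ Q| = |P| + |Q| − 2·|P∩Q| = 14 + 14 − 8 = 20.00.

20.00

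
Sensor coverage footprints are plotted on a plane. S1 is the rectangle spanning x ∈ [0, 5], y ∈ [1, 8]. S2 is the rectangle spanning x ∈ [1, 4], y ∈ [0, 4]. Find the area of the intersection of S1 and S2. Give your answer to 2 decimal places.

|S1∩S2|: x∈[1,4], y∈[1,4] → 3·3 = 9.

9.00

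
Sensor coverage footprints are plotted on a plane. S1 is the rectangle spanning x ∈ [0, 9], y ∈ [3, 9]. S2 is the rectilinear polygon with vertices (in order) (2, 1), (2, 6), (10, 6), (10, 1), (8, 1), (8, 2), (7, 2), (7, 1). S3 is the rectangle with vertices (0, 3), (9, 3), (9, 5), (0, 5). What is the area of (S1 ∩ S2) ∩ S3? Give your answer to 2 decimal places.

14.00

The region (S1 ∩ S2) ∩ S3 is the polygon with vertices (2,3), (2,5), (9,5), (9,3).
By the shoelace formula its area is 14.00.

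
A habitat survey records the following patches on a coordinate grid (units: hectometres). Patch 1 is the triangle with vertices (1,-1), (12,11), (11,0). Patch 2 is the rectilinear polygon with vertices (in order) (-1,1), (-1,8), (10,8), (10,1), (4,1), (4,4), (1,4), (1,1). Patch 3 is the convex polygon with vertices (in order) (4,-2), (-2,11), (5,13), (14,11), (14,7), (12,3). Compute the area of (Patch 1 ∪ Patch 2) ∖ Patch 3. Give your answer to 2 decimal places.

|Patch 1 ∪ Patch 2| = 95.5341.
|(Patch 1 ∪ Patch 2) ∩ Patch 3| = 76.6297.
|(Patch 1 ∪ Patch 2) ∖ Patch 3| = 95.5341 − 76.6297 = 18.90.

18.90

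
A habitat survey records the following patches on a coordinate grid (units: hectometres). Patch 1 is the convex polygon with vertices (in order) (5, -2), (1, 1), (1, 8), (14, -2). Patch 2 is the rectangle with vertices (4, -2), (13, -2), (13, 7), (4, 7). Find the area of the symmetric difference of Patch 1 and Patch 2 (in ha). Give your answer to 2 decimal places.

64.60

|Patch 1| = 59, |Patch 2| = 81, |Patch 1∩Patch 2| = 37.7019.
|Patch 1 △ Patch 2| = |Patch 1| + |Patch 2| − 2·|Patch 1∩Patch 2| = 59 + 81 − 75.4038 = 64.60.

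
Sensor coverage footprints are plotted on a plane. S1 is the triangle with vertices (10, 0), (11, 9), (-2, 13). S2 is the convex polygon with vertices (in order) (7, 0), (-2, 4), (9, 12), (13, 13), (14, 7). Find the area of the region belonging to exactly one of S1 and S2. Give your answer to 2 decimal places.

|S1| = 60.5, |S2| = 105.5, |S1∩S2| = 41.0139.
|S1 △ S2| = |S1| + |S2| − 2·|S1∩S2| = 60.5 + 105.5 − 82.0279 = 83.97.

83.97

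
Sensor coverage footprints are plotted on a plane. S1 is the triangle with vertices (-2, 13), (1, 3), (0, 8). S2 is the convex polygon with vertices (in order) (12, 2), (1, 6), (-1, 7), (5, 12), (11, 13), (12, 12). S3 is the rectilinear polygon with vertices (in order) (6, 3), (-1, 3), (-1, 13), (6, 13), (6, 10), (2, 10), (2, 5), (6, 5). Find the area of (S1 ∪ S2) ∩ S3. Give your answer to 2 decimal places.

|S1 ∪ S2| = 89.4873.
|(S1 ∪ S2) ∩ S3| = 12.91.

12.91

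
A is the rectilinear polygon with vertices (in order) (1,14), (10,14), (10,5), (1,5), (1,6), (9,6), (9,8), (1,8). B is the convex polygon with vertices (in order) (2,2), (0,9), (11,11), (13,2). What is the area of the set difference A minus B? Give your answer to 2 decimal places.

|A| = 65, |A∩B| = 28.9643.
|A ∖ B| = |A| − |A∩B| = 65 − 28.9643 = 36.04.

36.04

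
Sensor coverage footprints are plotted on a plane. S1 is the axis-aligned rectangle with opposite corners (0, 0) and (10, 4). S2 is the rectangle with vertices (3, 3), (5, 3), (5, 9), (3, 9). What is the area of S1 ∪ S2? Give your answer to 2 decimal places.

50.00

By inclusion–exclusion:
Individual areas: |S1| = 40, |S2| = 12.
|S1∩S2|: x∈[3,5], y∈[3,4] → 2·1 = 2.
|S1 ∪ S2| = 52 − 2 = 50.00.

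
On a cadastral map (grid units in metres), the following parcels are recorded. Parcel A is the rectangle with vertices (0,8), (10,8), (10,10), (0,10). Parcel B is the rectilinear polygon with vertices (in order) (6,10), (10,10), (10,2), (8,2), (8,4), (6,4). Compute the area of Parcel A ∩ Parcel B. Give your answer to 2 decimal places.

8.00

The intersection is the polygon with vertices (10,8), (6,8), (6,10), (10,10).
By the shoelace formula its area is 8.00.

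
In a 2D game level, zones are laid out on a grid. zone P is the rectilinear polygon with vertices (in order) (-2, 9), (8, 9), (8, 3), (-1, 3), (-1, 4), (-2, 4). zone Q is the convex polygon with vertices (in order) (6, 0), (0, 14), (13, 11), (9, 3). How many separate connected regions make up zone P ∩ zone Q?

1

zone P ∩ zone Q is a single connected region.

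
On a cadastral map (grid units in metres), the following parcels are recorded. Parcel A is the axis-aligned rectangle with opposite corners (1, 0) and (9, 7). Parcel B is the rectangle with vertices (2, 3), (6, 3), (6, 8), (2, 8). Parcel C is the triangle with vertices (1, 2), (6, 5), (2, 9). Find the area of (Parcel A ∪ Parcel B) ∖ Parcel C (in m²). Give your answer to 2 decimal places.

|Parcel A ∪ Parcel B| = 60.
|(Parcel A ∪ Parcel B) ∩ Parcel C| = 15.2143.
|(Parcel A ∪ Parcel B) ∖ Parcel C| = 60 − 15.2143 = 44.79.

44.79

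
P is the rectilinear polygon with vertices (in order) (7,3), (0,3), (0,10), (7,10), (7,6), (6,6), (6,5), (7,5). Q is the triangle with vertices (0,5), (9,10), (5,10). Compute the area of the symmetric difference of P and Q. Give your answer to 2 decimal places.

|P| = 48, |Q| = 10, |P∩Q| = 8.8889.
|P △ Q| = |P| + |Q| − 2·|P∩Q| = 48 + 10 − 17.7778 = 40.22.

40.22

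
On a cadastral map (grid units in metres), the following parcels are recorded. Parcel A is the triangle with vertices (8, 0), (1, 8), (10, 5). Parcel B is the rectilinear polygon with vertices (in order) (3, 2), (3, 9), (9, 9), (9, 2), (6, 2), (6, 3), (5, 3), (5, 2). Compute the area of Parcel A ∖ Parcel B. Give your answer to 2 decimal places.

|Parcel A| = 25.5, |Parcel A∩Parcel B| = 19.6911.
|Parcel A ∖ Parcel B| = |Parcel A| − |Parcel A∩Parcel B| = 25.5 − 19.6911 = 5.81.

5.81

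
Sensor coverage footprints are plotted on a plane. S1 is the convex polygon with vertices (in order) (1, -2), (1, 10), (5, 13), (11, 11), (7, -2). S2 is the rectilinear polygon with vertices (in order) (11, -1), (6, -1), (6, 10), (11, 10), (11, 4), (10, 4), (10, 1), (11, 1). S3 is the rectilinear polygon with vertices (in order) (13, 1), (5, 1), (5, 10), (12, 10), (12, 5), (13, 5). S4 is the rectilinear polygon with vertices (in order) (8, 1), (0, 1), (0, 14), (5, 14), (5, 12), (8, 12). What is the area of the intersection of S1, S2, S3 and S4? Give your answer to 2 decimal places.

The intersection is the polygon with vertices (8,10), (8,1.25), (7.923,1), (6,1), (6,10).
By the shoelace formula its area is 17.99.

17.99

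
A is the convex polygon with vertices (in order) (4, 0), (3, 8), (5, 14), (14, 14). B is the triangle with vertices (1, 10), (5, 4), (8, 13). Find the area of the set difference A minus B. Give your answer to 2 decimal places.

52.52

|A| = 74, |A∩B| = 21.4786.
|A ∖ B| = |A| − |A∩B| = 74 − 21.4786 = 52.52.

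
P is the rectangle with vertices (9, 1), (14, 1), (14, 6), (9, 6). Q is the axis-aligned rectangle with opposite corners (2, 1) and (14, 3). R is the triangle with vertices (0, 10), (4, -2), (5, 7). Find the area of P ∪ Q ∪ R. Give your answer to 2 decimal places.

59.44

By inclusion–exclusion:
Individual areas: |P| = 25, |Q| = 24, |R| = 24.
|P∩Q|: x∈[9,14], y∈[1,3] → 5·2 = 10.
|P∩R| = 0.
|Q∩R| = 3.5556.
|P∩Q∩R| = 0.
|P ∪ Q ∪ R| = 73 − 13.5556 + 0 = 59.44.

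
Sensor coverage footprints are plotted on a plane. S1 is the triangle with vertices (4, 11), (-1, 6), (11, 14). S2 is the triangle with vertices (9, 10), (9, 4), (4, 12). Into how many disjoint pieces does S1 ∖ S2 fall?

S1 ∖ S2 splits into 2 disjoint pieces (area 5.4888, area 3.1034).

2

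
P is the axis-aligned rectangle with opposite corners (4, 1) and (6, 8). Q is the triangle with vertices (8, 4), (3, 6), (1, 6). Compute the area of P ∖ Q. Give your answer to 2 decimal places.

13.31

|P| = 14, |P∩Q| = 0.6857.
|P ∖ Q| = |P| − |P∩Q| = 14 − 0.6857 = 13.31.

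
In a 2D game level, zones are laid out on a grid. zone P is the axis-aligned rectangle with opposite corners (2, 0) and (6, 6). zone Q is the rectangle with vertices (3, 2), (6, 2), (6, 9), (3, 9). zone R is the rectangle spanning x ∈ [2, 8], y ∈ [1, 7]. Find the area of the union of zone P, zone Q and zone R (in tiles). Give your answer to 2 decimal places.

46.00

By inclusion–exclusion:
Individual areas: |zone P| = 24, |zone Q| = 21, |zone R| = 36.
|zone P∩zone Q|: x∈[3,6], y∈[2,6] → 3·4 = 12.
|zone P∩zone R|: x∈[2,6], y∈[1,6] → 4·5 = 20.
|zone Q∩zone R|: x∈[3,6], y∈[2,7] → 3·5 = 15.
|zone P∩zone Q∩zone R| = 12.
|zone P ∪ zone Q ∪ zone R| = 81 − 47 + 12 = 46.00.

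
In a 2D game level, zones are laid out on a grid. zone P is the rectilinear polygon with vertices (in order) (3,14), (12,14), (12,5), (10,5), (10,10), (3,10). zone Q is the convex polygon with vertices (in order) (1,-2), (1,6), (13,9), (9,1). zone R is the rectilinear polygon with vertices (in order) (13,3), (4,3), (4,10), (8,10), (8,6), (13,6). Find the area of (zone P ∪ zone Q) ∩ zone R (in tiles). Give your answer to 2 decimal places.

|zone P ∪ zone Q| = 114.
|(zone P ∪ zone Q) ∩ zone R| = 26.00.

26.00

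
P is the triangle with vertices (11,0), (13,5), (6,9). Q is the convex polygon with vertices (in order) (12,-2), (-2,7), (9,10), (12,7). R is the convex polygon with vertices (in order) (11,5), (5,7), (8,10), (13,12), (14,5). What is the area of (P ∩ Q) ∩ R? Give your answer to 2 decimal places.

The region (P ∩ Q) ∩ R is the polygon with vertices (6.357,8.357), (6.636,8.636), (12,5.571), (12,5), (11,5), (7.591,6.136).
By the shoelace formula its area is 7.55.

7.55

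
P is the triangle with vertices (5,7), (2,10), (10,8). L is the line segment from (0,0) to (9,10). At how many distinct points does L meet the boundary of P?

The segment meets the boundary at (7.714,8.571), (6.585,7.317).

2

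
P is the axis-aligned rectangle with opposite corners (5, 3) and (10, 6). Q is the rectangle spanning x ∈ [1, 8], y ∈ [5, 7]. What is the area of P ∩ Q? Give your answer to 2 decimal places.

3.00

|P∩Q|: x∈[5,8], y∈[5,6] → 3·1 = 3.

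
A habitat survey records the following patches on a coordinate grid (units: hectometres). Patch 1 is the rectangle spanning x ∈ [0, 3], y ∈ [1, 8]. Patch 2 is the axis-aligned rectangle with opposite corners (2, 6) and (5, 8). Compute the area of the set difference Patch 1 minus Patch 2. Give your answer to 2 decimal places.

19.00

|Patch 1∩Patch 2|: x∈[2,3], y∈[6,8] → 1·2 = 2.
|Patch 1| = 21.
|Patch 1 ∖ Patch 2| = |Patch 1| − |Patch 1∩Patch 2| = 21 − 2 = 19.00.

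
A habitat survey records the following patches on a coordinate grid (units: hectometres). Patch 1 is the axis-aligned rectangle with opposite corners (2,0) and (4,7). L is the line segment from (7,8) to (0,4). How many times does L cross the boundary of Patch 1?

2

The segment meets the boundary at (2,5.143), (4,6.286).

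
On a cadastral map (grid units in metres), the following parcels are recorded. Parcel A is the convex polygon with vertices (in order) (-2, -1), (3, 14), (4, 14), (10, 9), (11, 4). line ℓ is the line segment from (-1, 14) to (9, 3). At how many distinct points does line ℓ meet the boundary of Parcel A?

2

The segment meets the boundary at (8.845,3.171), (1.927,10.78).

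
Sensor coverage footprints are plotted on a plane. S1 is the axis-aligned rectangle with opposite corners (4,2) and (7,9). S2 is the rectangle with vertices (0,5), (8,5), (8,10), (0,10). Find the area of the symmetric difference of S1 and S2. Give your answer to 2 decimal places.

|S1∩S2|: x∈[4,7], y∈[5,9] → 3·4 = 12.
|S1 △ S2| = |S1| + |S2| − 2·|S1∩S2| = 21 + 40 − 24 = 37.00.

37.00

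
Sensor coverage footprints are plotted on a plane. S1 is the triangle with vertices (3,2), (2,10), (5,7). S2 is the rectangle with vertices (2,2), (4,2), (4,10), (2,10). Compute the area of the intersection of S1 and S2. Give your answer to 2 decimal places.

8.75

The intersection is the polygon with vertices (2,10), (4,8), (4,4.5), (3,2).
By the shoelace formula its area is 8.75.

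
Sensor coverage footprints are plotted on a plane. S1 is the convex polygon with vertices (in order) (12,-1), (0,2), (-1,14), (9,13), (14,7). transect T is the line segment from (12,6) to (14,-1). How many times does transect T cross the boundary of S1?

1

The segment meets the boundary at (12.933,2.733).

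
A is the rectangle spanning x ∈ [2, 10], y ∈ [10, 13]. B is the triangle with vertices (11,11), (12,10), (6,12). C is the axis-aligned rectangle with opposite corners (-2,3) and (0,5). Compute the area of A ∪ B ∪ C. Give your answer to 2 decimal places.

By inclusion–exclusion:
Individual areas: |A| = 24, |B| = 2, |C| = 4.
|A∩B| = 1.0667.
|A∩C| = 0 (no overlap).
|B∩C| = 0.
|A∩B∩C| = 0.
|A ∪ B ∪ C| = 30 − 1.0667 + 0 = 28.93.

28.93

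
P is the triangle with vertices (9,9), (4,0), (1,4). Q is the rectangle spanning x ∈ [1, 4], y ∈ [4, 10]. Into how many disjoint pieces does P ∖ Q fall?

P ∖ Q is a single connected region.

1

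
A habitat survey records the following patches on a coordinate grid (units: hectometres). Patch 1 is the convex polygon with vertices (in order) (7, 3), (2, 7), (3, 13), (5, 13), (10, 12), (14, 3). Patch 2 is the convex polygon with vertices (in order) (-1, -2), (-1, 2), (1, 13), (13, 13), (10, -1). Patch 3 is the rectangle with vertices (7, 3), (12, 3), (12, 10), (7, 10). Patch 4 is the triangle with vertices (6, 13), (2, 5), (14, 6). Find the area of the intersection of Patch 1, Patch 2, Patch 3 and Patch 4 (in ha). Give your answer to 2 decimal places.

18.33

The intersection is the polygon with vertices (11.454,5.788), (7,5.417), (7,10), (9.429,10), (11.818,7.909), (11.88,7.771).
By the shoelace formula its area is 18.33.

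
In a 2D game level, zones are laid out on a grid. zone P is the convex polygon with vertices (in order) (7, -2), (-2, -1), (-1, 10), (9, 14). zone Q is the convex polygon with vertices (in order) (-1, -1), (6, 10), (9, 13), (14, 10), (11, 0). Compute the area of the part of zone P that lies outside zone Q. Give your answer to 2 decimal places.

|zone P| = 126, |zone P∩zone Q| = 59.2293.
|zone P ∖ zone Q| = |zone P| − |zone P∩zone Q| = 126 − 59.2293 = 66.77.

66.77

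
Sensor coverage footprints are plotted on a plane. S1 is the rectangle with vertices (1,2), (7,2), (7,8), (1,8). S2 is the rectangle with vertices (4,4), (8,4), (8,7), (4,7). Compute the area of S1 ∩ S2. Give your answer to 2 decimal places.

|S1∩S2|: x∈[4,7], y∈[4,7] → 3·3 = 9.

9.00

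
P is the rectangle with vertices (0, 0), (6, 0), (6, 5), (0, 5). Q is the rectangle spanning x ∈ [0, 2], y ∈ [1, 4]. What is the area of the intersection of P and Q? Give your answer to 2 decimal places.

6.00

|P∩Q|: x∈[0,2], y∈[1,4] → 2·3 = 6.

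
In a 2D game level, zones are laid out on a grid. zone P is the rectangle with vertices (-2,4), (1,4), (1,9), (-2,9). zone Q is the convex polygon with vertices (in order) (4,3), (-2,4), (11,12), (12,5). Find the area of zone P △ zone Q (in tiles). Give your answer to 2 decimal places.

|zone P| = 15, |zone Q| = 59.5, |zone P∩zone Q| = 2.7692.
|zone P △ zone Q| = |zone P| + |zone Q| − 2·|zone P∩zone Q| = 15 + 59.5 − 5.5385 = 68.96.

68.96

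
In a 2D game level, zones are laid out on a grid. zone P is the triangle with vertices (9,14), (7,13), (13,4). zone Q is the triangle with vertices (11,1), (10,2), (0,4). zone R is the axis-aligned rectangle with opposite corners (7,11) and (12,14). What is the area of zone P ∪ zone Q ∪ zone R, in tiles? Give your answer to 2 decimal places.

By inclusion–exclusion:
Individual areas: |zone P| = 12, |zone Q| = 4, |zone R| = 15.
|zone P∩zone Q| = 0.
|zone P∩zone R| = 5.4667.
|zone Q∩zone R| = 0.
|zone P∩zone Q∩zone R| = 0.
|zone P ∪ zone Q ∪ zone R| = 31 − 5.4667 + 0 = 25.53.

25.53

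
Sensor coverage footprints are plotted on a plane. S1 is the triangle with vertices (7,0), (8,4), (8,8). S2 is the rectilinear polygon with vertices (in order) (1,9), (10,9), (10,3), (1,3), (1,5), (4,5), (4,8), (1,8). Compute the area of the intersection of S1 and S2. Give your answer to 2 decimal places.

The intersection is the polygon with vertices (8,8), (8,4), (7.75,3), (7.375,3).
By the shoelace formula its area is 1.44.

1.44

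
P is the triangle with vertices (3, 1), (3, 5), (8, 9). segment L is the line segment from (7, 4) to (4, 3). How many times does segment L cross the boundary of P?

The segment meets the boundary at (4.316,3.105).

1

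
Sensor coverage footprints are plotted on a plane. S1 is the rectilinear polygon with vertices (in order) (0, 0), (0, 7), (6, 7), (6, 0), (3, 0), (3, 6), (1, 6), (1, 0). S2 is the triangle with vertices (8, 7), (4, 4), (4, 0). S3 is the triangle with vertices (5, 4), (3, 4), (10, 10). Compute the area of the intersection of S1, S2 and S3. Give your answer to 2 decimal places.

0.90

The intersection is the polygon with vertices (6,5.5), (6,5.2), (5,4), (4,4).
By the shoelace formula its area is 0.90.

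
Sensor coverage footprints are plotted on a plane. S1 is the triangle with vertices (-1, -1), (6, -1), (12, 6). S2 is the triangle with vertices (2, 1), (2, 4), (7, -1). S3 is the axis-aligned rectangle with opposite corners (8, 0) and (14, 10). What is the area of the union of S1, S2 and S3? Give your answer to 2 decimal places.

83.24

By inclusion–exclusion:
Individual areas: |S1| = 24.5, |S2| = 7.5, |S3| = 60.
|S1∩S2| = 3.7354.
|S1∩S3| = 5.0256.
|S2∩S3| = 0.
|S1∩S2∩S3| = 0.
|S1 ∪ S2 ∪ S3| = 92 − 8.7611 + 0 = 83.24.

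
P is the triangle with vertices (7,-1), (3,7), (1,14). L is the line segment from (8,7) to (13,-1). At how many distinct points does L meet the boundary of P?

0

The segment lies entirely outside P and never meets its boundary.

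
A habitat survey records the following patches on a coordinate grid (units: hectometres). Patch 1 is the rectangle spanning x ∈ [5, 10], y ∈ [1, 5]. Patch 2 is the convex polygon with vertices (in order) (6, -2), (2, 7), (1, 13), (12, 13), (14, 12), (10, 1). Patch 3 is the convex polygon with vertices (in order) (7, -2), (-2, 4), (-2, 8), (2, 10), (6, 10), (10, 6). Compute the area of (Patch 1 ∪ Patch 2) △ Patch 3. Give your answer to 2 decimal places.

101.25

|Patch 1 ∪ Patch 2| = 124.
|(Patch 1 ∪ Patch 2) ∩ Patch 3| = 57.8734.
|(Patch 1 ∪ Patch 2) △ Patch 3| = 124 + 93 − 115.7467 = 101.25.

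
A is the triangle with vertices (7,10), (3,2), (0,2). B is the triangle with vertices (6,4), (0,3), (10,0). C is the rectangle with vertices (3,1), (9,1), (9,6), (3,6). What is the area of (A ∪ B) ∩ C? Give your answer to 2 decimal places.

13.98

|A ∪ B| = 23.4542.
|(A ∪ B) ∩ C| = 13.98.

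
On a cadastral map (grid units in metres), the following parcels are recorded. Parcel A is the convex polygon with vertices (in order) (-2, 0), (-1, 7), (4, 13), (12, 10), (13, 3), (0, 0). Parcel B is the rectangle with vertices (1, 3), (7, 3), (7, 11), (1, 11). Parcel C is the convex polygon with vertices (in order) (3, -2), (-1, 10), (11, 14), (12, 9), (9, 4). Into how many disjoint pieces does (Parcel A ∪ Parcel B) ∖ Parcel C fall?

4

(Parcel A ∪ Parcel B) ∖ Parcel C splits into 4 disjoint pieces (area 18.5119, area 0.1667, area 2.2805, area 18.3581).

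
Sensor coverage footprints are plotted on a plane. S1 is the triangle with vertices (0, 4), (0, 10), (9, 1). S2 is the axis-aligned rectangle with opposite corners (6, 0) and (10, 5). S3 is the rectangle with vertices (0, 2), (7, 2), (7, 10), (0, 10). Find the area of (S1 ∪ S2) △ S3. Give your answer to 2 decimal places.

|S1 ∪ S2| = 44.
|(S1 ∪ S2) ∩ S3| = 27.
|(S1 ∪ S2) △ S3| = 44 + 56 − 54 = 46.00.

46.00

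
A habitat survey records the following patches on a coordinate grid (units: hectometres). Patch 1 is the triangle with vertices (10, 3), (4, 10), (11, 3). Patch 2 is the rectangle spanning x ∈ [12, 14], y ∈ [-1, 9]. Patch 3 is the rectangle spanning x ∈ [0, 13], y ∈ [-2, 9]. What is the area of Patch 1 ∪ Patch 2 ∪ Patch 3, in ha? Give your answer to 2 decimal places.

153.07

By inclusion–exclusion:
Individual areas: |Patch 1| = 3.5, |Patch 2| = 20, |Patch 3| = 143.
|Patch 1∩Patch 2| = 0.
|Patch 1∩Patch 3| = 3.4286.
|Patch 2∩Patch 3|: x∈[12,13], y∈[-1,9] → 1·10 = 10.
|Patch 1∩Patch 2∩Patch 3| = 0.
|Patch 1 ∪ Patch 2 ∪ Patch 3| = 166.5 − 13.4286 + 0 = 153.07.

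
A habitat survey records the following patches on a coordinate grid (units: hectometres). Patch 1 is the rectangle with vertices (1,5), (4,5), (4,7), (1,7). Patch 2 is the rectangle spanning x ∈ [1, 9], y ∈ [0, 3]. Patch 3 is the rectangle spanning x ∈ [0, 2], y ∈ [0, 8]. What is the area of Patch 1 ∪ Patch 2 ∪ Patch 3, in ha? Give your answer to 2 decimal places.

41.00

By inclusion–exclusion:
Individual areas: |Patch 1| = 6, |Patch 2| = 24, |Patch 3| = 16.
|Patch 1∩Patch 2| = 0 (no overlap).
|Patch 1∩Patch 3|: x∈[1,2], y∈[5,7] → 1·2 = 2.
|Patch 2∩Patch 3|: x∈[1,2], y∈[0,3] → 1·3 = 3.
|Patch 1∩Patch 2∩Patch 3| = 0.
|Patch 1 ∪ Patch 2 ∪ Patch 3| = 46 − 5 + 0 = 41.00.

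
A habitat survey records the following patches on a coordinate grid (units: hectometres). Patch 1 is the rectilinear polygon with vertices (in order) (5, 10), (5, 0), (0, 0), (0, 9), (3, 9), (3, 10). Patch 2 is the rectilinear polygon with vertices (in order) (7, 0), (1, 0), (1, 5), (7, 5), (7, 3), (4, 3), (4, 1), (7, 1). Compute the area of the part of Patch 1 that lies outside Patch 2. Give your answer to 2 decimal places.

29.00

|Patch 1| = 47, |Patch 1∩Patch 2| = 18.
|Patch 1 ∖ Patch 2| = |Patch 1| − |Patch 1∩Patch 2| = 47 − 18 = 29.00.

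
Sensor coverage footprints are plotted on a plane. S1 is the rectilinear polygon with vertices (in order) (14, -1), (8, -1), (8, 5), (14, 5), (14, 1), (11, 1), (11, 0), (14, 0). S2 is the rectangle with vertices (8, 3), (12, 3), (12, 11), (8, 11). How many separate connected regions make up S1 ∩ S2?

S1 ∩ S2 is a single connected region.

1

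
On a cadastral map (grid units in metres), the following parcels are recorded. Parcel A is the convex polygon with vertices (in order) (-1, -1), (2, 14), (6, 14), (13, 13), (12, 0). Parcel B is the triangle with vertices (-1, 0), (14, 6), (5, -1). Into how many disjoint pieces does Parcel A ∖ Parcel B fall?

3

Parcel A ∖ Parcel B splits into 3 disjoint pieces (area 1.9559, area 128.7357, area 14.9002).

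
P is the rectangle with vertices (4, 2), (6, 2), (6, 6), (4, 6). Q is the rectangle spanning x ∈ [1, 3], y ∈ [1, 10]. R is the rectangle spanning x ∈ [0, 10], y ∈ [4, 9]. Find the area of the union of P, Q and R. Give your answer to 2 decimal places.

By inclusion–exclusion:
Individual areas: |P| = 8, |Q| = 18, |R| = 50.
|P∩Q| = 0 (no overlap).
|P∩R|: x∈[4,6], y∈[4,6] → 2·2 = 4.
|Q∩R|: x∈[1,3], y∈[4,9] → 2·5 = 10.
|P∩Q∩R| = 0.
|P ∪ Q ∪ R| = 76 − 14 + 0 = 62.00.

62.00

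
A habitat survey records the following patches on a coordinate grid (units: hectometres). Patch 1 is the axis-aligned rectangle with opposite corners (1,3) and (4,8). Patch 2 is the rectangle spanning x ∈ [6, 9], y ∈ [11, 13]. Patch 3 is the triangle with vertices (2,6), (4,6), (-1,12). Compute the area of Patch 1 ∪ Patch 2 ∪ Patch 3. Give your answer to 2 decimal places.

By inclusion–exclusion:
Individual areas: |Patch 1| = 15, |Patch 2| = 6, |Patch 3| = 6.
|Patch 1∩Patch 2| = 0 (no overlap).
|Patch 1∩Patch 3| = 3.3333.
|Patch 2∩Patch 3| = 0.
|Patch 1∩Patch 2∩Patch 3| = 0.
|Patch 1 ∪ Patch 2 ∪ Patch 3| = 27 − 3.3333 + 0 = 23.67.

23.67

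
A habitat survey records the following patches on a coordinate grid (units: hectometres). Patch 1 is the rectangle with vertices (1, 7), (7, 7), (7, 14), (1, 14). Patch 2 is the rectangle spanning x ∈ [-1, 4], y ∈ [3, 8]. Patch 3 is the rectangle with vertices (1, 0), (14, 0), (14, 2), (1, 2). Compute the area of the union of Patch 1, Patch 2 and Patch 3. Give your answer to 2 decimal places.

By inclusion–exclusion:
Individual areas: |Patch 1| = 42, |Patch 2| = 25, |Patch 3| = 26.
|Patch 1∩Patch 2|: x∈[1,4], y∈[7,8] → 3·1 = 3.
|Patch 1∩Patch 3| = 0 (no overlap).
|Patch 2∩Patch 3| = 0 (no overlap).
|Patch 1∩Patch 2∩Patch 3| = 0.
|Patch 1 ∪ Patch 2 ∪ Patch 3| = 93 − 3 + 0 = 90.00.

90.00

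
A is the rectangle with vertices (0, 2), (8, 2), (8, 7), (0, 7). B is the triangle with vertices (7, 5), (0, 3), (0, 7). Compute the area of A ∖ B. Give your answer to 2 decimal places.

|A| = 40, |A∩B| = 14.
|A ∖ B| = |A| − |A∩B| = 40 − 14 = 26.00.

26.00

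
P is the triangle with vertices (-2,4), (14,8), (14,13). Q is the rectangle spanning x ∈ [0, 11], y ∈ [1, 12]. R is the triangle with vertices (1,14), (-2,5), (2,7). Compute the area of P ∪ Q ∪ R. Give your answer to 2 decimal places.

By inclusion–exclusion:
Individual areas: |P| = 40, |Q| = 121, |R| = 15.
|P∩Q| = 25.7812.
|P∩R| = 0.
|Q∩R| = 9.0476.
|P∩Q∩R| = 0.
|P ∪ Q ∪ R| = 176 − 34.8289 + 0 = 141.17.

141.17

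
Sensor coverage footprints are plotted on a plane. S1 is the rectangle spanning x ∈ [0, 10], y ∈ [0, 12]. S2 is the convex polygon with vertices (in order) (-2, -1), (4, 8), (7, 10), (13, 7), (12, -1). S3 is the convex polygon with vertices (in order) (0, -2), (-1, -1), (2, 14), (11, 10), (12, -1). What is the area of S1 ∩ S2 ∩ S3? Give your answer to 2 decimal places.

74.75

The intersection is the polygon with vertices (0,0), (0,2), (4,8), (7,10), (10,8.5), (10,0).
By the shoelace formula its area is 74.75.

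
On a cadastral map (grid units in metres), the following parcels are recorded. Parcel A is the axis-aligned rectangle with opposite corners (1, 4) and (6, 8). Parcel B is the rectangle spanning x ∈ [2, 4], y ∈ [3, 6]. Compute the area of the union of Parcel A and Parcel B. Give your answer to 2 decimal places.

By inclusion–exclusion:
Individual areas: |Parcel A| = 20, |Parcel B| = 6.
|Parcel A∩Parcel B|: x∈[2,4], y∈[4,6] → 2·2 = 4.
|Parcel A ∪ Parcel B| = 26 − 4 = 22.00.

22.00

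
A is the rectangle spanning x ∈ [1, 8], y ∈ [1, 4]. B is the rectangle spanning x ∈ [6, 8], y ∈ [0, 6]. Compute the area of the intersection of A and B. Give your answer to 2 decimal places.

6.00

|A∩B|: x∈[6,8], y∈[1,4] → 2·3 = 6.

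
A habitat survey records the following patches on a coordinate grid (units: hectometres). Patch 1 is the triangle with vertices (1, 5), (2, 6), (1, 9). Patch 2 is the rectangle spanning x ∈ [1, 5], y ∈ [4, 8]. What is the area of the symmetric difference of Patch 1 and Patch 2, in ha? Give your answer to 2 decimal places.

14.33

|Patch 1| = 2, |Patch 2| = 16, |Patch 1∩Patch 2| = 1.8333.
|Patch 1 △ Patch 2| = |Patch 1| + |Patch 2| − 2·|Patch 1∩Patch 2| = 2 + 16 − 3.6667 = 14.33.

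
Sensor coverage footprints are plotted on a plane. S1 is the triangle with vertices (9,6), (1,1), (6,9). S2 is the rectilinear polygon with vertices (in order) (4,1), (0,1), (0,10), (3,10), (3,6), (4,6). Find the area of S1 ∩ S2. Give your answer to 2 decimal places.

4.39

The intersection is the polygon with vertices (1,1), (4,5.8), (4,2.875).
By the shoelace formula its area is 4.39.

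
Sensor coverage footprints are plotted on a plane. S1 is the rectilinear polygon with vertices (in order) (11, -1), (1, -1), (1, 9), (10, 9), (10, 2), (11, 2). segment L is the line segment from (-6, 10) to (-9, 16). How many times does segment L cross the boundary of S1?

0

The segment lies entirely outside S1 and never meets its boundary.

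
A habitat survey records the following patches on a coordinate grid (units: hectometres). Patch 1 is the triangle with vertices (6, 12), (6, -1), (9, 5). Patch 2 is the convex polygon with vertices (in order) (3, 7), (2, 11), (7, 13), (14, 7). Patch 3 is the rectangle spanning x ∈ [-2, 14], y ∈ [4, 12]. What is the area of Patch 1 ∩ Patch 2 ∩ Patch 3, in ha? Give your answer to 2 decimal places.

The intersection is the polygon with vertices (8.143,7), (6,7), (6,12).
By the shoelace formula its area is 5.36.

5.36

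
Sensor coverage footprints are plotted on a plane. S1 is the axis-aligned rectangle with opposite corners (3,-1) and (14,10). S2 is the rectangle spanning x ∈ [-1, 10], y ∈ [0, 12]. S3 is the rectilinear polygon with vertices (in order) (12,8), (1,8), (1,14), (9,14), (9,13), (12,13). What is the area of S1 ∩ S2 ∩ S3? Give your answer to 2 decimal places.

14.00

The intersection is the polygon with vertices (10,10), (10,8), (3,8), (3,10).
By the shoelace formula its area is 14.00.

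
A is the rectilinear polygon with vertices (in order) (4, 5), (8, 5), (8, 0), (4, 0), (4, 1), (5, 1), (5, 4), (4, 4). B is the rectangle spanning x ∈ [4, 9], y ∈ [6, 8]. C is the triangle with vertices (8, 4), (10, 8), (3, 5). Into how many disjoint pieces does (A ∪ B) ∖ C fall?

(A ∪ B) ∖ C splits into 2 disjoint pieces (area 14.6, area 7.119).

2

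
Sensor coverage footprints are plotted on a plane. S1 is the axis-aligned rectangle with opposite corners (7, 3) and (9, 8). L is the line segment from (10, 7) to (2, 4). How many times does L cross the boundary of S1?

The segment meets the boundary at (7,5.875), (9,6.625).

2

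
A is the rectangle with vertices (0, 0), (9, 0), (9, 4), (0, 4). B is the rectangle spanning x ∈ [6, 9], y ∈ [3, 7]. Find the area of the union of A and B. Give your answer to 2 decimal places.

45.00

By inclusion–exclusion:
Individual areas: |A| = 36, |B| = 12.
|A∩B|: x∈[6,9], y∈[3,4] → 3·1 = 3.
|A ∪ B| = 48 − 3 = 45.00.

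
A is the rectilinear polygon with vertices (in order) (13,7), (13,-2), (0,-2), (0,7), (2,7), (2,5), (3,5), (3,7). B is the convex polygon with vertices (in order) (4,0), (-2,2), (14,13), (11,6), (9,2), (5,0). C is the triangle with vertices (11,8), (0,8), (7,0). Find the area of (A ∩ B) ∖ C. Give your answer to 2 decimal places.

24.08

|A ∩ B| = 52.8516.
|(A ∩ B) ∩ C| = 28.7743.
|(A ∩ B) ∖ C| = 52.8516 − 28.7743 = 24.08.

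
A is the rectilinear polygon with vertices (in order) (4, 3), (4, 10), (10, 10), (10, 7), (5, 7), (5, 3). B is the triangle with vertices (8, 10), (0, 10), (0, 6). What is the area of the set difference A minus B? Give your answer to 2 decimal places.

18.00

|A| = 22, |A∩B| = 4.
|A ∖ B| = |A| − |A∩B| = 22 − 4 = 18.00.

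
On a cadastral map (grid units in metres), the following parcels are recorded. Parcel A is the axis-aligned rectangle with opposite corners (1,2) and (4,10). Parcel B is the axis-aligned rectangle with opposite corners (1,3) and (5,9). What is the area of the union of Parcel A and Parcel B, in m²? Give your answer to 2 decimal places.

By inclusion–exclusion:
Individual areas: |Parcel A| = 24, |Parcel B| = 24.
|Parcel A∩Parcel B|: x∈[1,4], y∈[3,9] → 3·6 = 18.
|Parcel A ∪ Parcel B| = 48 − 18 = 30.00.

30.00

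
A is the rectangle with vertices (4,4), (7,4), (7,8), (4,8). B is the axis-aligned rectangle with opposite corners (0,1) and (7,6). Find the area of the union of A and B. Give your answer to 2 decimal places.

41.00

By inclusion–exclusion:
Individual areas: |A| = 12, |B| = 35.
|A∩B|: x∈[4,7], y∈[4,6] → 3·2 = 6.
|A ∪ B| = 47 − 6 = 41.00.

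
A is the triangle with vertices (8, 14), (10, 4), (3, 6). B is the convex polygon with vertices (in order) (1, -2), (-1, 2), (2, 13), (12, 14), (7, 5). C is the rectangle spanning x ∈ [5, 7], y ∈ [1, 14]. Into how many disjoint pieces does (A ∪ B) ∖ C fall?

(A ∪ B) ∖ C splits into 2 disjoint pieces (area 28.1215, area 60.6167).

2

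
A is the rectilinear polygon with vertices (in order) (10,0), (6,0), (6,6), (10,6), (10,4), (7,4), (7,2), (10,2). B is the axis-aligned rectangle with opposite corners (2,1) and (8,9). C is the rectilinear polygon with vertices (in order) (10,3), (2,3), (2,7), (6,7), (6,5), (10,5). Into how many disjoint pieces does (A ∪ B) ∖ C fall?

(A ∪ B) ∖ C splits into 2 disjoint pieces (area 18, area 18).

2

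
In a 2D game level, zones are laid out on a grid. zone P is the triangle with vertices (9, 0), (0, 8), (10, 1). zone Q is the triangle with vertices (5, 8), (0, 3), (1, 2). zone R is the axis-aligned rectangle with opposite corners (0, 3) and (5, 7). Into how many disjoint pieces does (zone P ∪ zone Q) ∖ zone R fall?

(zone P ∪ zone Q) ∖ zone R splits into 4 disjoint pieces (area 0.8333, area 0.1518, area 0.1667, area 6.1389).

4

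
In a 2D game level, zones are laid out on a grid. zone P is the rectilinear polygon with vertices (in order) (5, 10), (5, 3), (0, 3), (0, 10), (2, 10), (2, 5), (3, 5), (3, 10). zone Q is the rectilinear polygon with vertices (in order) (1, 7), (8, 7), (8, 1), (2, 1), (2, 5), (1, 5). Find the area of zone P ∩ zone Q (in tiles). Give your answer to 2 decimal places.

12.00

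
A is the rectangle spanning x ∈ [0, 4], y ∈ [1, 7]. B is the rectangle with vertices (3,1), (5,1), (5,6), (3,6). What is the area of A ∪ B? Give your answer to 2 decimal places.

29.00

By inclusion–exclusion:
Individual areas: |A| = 24, |B| = 10.
|A∩B|: x∈[3,4], y∈[1,6] → 1·5 = 5.
|A ∪ B| = 34 − 5 = 29.00.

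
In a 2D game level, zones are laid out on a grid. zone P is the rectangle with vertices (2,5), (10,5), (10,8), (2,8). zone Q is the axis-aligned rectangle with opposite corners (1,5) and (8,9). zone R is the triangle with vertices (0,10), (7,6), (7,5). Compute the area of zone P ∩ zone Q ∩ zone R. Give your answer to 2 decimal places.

2.80

The intersection is the polygon with vertices (3.5,8), (7,6), (7,5), (2.8,8).
By the shoelace formula its area is 2.80.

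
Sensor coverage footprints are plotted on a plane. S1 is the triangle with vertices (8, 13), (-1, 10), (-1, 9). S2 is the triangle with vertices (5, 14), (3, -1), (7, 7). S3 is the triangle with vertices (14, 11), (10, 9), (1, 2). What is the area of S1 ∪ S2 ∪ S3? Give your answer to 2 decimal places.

By inclusion–exclusion:
Individual areas: |S1| = 4.5, |S2| = 22, |S3| = 5.
|S1∩S2| = 0.2752.
|S1∩S3| = 0.
|S2∩S3| = 1.0076.
|S1∩S2∩S3| = 0.
|S1 ∪ S2 ∪ S3| = 31.5 − 1.2828 + 0 = 30.22.

30.22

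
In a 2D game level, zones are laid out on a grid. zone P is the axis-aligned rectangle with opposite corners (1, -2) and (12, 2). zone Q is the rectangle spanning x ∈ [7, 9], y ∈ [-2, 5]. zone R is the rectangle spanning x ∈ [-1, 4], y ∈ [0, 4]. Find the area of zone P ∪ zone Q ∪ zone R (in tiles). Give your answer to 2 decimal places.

By inclusion–exclusion:
Individual areas: |zone P| = 44, |zone Q| = 14, |zone R| = 20.
|zone P∩zone Q|: x∈[7,9], y∈[-2,2] → 2·4 = 8.
|zone P∩zone R|: x∈[1,4], y∈[0,2] → 3·2 = 6.
|zone Q∩zone R| = 0 (no overlap).
|zone P∩zone Q∩zone R| = 0.
|zone P ∪ zone Q ∪ zone R| = 78 − 14 + 0 = 64.00.

64.00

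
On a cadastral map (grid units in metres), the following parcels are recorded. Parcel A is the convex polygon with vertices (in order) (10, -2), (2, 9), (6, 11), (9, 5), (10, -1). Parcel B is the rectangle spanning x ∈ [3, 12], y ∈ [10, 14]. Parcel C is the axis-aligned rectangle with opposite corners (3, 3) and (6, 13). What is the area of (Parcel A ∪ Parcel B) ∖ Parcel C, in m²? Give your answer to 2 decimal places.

|Parcel A ∪ Parcel B| = 72.75.
|(Parcel A ∪ Parcel B) ∩ Parcel C| = 22.0625.
|(Parcel A ∪ Parcel B) ∖ Parcel C| = 72.75 − 22.0625 = 50.69.

50.69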